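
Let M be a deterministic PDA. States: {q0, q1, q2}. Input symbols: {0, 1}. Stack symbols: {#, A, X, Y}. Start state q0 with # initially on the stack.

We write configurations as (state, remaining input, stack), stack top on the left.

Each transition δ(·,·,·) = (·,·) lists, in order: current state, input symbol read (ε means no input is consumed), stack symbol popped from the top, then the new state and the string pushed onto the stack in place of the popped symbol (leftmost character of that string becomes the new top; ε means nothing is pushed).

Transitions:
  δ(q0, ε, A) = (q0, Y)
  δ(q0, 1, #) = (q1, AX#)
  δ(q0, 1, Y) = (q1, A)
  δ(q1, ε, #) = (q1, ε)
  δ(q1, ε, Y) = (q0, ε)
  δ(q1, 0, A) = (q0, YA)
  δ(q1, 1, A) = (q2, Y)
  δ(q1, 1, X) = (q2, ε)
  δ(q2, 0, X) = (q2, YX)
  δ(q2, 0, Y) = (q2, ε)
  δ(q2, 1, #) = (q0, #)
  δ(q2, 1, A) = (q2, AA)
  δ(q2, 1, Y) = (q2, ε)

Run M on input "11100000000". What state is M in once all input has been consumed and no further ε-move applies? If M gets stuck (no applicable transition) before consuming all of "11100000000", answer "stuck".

(q0, 11100000000, #)
  read 1, top #: go to q1, push AX# → (q1, 1100000000, AX#)
  read 1, top A: go to q2, push Y → (q2, 100000000, YX#)
  read 1, top Y: go to q2, push ε → (q2, 00000000, X#)
  read 0, top X: go to q2, push YX → (q2, 0000000, YX#)
  read 0, top Y: go to q2, push ε → (q2, 000000, X#)
  read 0, top X: go to q2, push YX → (q2, 00000, YX#)
  read 0, top Y: go to q2, push ε → (q2, 0000, X#)
  read 0, top X: go to q2, push YX → (q2, 000, YX#)
  read 0, top Y: go to q2, push ε → (q2, 00, X#)
  read 0, top X: go to q2, push YX → (q2, 0, YX#)
  read 0, top Y: go to q2, push ε → (q2, ε, X#)
All input consumed; M is in state q2.

q2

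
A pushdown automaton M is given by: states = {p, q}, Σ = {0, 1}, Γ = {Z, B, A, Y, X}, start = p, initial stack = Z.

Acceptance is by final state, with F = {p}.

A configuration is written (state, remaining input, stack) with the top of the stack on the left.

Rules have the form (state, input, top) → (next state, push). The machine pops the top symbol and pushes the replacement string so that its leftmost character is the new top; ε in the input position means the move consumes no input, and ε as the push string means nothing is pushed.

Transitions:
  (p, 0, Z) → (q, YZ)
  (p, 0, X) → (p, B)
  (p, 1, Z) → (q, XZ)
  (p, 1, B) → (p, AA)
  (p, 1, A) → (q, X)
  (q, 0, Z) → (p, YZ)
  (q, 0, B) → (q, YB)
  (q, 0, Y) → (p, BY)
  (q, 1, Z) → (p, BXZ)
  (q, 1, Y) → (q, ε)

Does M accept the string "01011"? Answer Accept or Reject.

Reject

No computation consumes all input and reaches a final state.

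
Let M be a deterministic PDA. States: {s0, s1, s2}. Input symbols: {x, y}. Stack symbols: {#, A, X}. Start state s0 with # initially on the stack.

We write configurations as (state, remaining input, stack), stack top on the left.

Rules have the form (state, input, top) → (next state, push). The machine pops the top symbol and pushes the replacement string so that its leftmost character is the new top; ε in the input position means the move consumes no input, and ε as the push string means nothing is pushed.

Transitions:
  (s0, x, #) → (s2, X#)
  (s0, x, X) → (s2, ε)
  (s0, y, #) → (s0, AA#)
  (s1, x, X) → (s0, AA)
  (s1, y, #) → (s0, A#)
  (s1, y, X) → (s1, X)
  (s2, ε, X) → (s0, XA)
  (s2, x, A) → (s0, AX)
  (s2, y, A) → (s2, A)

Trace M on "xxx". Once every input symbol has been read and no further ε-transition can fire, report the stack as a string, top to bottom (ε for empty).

AX#

(s0, xxx, #)
  read x, top #: go to s2, push X# → (s2, xx, X#)
  ε-move, top X: go to s0, push XA → (s0, xx, XA#)
  read x, top X: go to s2, push ε → (s2, x, A#)
  read x, top A: go to s0, push AX → (s0, ε, AX#)
All input consumed in state s0 with stack AX#.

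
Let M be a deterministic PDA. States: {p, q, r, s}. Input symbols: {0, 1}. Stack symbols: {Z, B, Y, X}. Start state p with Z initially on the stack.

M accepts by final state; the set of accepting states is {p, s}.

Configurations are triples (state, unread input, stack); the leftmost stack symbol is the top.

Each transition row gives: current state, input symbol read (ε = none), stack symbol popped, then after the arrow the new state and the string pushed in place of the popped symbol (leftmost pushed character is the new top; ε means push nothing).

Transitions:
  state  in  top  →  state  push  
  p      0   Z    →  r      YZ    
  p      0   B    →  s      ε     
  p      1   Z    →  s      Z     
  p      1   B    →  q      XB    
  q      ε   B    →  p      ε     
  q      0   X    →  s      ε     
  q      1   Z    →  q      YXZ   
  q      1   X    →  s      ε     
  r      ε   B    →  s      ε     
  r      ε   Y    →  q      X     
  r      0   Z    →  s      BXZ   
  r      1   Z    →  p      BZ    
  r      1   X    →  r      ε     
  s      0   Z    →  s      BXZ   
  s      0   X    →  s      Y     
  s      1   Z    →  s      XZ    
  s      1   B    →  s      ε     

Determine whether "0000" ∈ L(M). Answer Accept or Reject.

Reject

(p, 0000, Z)
  read 0, top Z: go to r, push YZ → (r, 000, YZ)
  ε-move, top Y: go to q, push X → (q, 000, XZ)
  read 0, top X: go to s, push ε → (s, 00, Z)
  read 0, top Z: go to s, push BXZ → (s, 0, BXZ)
No transition applies at (s, 0, BXZ); input not fully consumed.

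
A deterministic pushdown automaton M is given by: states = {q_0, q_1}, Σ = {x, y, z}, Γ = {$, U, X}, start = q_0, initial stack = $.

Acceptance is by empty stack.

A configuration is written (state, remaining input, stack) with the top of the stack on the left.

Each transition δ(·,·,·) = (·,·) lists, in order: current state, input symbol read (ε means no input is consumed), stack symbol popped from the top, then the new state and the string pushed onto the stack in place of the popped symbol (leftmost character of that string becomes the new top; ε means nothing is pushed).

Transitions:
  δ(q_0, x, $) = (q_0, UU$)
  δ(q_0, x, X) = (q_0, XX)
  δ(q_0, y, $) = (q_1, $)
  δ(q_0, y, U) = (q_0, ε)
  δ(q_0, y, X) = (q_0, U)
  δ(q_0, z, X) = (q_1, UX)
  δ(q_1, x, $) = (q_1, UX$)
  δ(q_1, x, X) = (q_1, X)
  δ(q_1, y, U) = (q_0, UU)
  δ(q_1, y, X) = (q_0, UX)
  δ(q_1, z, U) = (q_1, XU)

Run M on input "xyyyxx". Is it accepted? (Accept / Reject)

(q_0, xyyyxx, $)
  read x, top $: go to q_0, push UU$ → (q_0, yyyxx, UU$)
  read y, top U: go to q_0, push ε → (q_0, yyxx, U$)
  read y, top U: go to q_0, push ε → (q_0, yxx, $)
  read y, top $: go to q_1, push $ → (q_1, xx, $)
  read x, top $: go to q_1, push UX$ → (q_1, x, UX$)
No transition applies at (q_1, x, UX$); input not fully consumed.

Reject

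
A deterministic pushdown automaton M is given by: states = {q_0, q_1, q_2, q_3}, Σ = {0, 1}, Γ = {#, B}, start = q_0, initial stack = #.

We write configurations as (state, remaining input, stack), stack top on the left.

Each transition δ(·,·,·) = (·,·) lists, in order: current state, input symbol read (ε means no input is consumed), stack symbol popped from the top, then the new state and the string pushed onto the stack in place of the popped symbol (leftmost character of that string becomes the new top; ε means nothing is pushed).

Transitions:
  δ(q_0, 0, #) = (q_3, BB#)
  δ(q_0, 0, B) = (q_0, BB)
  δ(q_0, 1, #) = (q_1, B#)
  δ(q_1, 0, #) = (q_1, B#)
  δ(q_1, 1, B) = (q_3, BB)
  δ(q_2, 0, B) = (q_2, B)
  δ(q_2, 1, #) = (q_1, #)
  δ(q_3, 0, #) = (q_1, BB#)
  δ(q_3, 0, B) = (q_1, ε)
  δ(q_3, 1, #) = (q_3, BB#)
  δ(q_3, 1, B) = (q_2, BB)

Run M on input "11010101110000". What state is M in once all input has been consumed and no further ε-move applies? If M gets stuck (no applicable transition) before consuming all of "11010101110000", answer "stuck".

stuck

(q_0, 11010101110000, #) ⊢ (q_1, 1010101110000, B#) ⊢ (q_3, 010101110000, BB#) ⊢ (q_1, 10101110000, B#) ⊢ (q_3, 0101110000, BB#) ⊢ (q_1, 101110000, B#) ⊢ (q_3, 01110000, BB#) ⊢ (q_1, 1110000, B#) ⊢ (q_3, 110000, BB#) ⊢ (q_2, 10000, BBB#)
No transition for (q_2, 1, top B); M blocks with input 10000 remaining.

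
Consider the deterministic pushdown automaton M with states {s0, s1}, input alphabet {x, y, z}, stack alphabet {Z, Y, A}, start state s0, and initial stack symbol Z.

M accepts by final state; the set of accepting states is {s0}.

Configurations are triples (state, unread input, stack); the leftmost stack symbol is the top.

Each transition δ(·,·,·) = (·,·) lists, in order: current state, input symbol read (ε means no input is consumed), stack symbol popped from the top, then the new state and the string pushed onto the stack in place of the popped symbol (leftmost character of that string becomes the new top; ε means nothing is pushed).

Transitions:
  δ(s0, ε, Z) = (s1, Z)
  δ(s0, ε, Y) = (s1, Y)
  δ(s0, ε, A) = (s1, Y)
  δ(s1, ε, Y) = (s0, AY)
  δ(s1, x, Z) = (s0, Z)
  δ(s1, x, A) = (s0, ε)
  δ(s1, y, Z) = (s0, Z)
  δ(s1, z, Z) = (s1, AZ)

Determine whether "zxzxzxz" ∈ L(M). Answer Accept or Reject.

Reject

(s0, zxzxzxz, Z)
  ε-move, top Z: go to s1, push Z → (s1, zxzxzxz, Z)
  read z, top Z: go to s1, push AZ → (s1, xzxzxz, AZ)
  read x, top A: go to s0, push ε → (s0, zxzxz, Z)
  ε-move, top Z: go to s1, push Z → (s1, zxzxz, Z)
  read z, top Z: go to s1, push AZ → (s1, xzxz, AZ)
  read x, top A: go to s0, push ε → (s0, zxz, Z)
  ε-move, top Z: go to s1, push Z → (s1, zxz, Z)
  read z, top Z: go to s1, push AZ → (s1, xz, AZ)
  read x, top A: go to s0, push ε → (s0, z, Z)
  ε-move, top Z: go to s1, push Z → (s1, z, Z)
  read z, top Z: go to s1, push AZ → (s1, ε, AZ)
All input consumed; state s1 ∉ F and no further ε-move applies.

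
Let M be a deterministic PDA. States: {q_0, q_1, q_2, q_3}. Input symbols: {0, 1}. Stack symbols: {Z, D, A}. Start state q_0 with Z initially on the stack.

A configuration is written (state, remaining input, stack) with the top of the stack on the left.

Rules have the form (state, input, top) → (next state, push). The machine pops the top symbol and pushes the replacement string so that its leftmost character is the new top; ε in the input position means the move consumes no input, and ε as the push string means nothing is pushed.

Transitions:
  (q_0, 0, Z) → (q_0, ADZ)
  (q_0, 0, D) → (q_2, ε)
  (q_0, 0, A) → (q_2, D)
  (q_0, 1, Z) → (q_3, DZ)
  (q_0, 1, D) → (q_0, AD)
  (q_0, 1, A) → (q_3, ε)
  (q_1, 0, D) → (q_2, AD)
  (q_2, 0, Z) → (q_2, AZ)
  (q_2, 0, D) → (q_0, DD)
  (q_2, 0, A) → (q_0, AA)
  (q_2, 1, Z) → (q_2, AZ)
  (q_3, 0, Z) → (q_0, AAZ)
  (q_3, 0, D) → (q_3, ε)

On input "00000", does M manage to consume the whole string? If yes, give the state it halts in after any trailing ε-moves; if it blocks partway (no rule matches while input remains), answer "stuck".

(q_0, 00000, Z)
  read 0, top Z: go to q_0, push ADZ → (q_0, 0000, ADZ)
  read 0, top A: go to q_2, push D → (q_2, 000, DDZ)
  read 0, top D: go to q_0, push DD → (q_0, 00, DDDZ)
  read 0, top D: go to q_2, push ε → (q_2, 0, DDZ)
  read 0, top D: go to q_0, push DD → (q_0, ε, DDDZ)
All input consumed; M is in state q_0.

q_0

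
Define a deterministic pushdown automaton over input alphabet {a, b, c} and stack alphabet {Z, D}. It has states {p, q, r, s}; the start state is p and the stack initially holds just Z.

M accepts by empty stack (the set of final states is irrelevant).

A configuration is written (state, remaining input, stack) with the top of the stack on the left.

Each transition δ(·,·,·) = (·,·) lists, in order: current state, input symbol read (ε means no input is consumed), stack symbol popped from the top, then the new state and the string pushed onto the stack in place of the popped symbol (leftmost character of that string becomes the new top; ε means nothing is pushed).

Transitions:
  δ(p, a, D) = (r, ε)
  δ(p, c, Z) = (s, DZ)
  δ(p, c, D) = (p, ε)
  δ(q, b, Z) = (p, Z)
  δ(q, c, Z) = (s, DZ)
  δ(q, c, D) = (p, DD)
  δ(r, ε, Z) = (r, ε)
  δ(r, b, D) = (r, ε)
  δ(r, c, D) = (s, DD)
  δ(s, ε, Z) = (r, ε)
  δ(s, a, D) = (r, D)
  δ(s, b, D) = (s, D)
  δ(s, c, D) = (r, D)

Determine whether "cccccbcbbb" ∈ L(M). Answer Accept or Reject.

Accept

(p, cccccbcbbb, Z)
  read c, top Z: go to s, push DZ → (s, ccccbcbbb, DZ)
  read c, top D: go to r, push D → (r, cccbcbbb, DZ)
  read c, top D: go to s, push DD → (s, ccbcbbb, DDZ)
  read c, top D: go to r, push D → (r, cbcbbb, DDZ)
  read c, top D: go to s, push DD → (s, bcbbb, DDDZ)
  read b, top D: go to s, push D → (s, cbbb, DDDZ)
  read c, top D: go to r, push D → (r, bbb, DDDZ)
  read b, top D: go to r, push ε → (r, bb, DDZ)
  read b, top D: go to r, push ε → (r, b, DZ)
  read b, top D: go to r, push ε → (r, ε, Z)
  ε-move, top Z: go to r, push ε → (r, ε, ε)
All input consumed and the stack is empty.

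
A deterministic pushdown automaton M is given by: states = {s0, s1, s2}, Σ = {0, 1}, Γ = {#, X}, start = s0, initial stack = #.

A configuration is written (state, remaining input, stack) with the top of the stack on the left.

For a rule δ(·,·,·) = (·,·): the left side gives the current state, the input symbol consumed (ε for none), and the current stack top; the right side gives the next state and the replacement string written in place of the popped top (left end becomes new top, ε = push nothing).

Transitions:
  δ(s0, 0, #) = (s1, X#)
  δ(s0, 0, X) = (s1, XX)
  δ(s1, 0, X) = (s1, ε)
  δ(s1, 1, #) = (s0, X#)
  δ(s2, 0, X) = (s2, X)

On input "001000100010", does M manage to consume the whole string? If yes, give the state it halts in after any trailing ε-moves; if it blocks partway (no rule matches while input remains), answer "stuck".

(s0, 001000100010, #) ⊢ (s1, 01000100010, X#) ⊢ (s1, 1000100010, #) ⊢ (s0, 000100010, X#) ⊢ (s1, 00100010, XX#) ⊢ (s1, 0100010, X#) ⊢ (s1, 100010, #) ⊢ (s0, 00010, X#) ⊢ (s1, 0010, XX#) ⊢ (s1, 010, X#) ⊢ (s1, 10, #) ⊢ (s0, 0, X#) ⊢ (s1, ε, XX#)
All input consumed; M is in state s1.

s1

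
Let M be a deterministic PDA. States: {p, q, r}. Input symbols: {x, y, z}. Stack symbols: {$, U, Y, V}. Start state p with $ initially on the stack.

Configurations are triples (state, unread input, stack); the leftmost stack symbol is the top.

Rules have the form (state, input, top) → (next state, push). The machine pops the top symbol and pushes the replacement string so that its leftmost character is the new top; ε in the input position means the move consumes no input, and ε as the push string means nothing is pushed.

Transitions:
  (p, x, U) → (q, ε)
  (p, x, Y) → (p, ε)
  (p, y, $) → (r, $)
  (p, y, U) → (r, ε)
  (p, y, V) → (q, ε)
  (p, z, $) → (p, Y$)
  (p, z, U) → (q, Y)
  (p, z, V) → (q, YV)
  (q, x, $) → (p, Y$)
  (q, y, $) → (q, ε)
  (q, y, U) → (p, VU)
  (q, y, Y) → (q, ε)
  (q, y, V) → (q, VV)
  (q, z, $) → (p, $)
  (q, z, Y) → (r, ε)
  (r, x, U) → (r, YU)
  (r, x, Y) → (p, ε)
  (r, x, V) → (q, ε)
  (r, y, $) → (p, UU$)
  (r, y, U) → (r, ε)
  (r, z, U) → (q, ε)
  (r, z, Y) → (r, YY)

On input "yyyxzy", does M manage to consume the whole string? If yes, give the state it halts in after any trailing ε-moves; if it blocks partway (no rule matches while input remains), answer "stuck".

stuck

(p, yyyxzy, $)
  read y, top $: go to r, push $ → (r, yyxzy, $)
  read y, top $: go to p, push UU$ → (p, yxzy, UU$)
  read y, top U: go to r, push ε → (r, xzy, U$)
  read x, top U: go to r, push YU → (r, zy, YU$)
  read z, top Y: go to r, push YY → (r, y, YYU$)
No transition for (r, y, top Y); M blocks with input y remaining.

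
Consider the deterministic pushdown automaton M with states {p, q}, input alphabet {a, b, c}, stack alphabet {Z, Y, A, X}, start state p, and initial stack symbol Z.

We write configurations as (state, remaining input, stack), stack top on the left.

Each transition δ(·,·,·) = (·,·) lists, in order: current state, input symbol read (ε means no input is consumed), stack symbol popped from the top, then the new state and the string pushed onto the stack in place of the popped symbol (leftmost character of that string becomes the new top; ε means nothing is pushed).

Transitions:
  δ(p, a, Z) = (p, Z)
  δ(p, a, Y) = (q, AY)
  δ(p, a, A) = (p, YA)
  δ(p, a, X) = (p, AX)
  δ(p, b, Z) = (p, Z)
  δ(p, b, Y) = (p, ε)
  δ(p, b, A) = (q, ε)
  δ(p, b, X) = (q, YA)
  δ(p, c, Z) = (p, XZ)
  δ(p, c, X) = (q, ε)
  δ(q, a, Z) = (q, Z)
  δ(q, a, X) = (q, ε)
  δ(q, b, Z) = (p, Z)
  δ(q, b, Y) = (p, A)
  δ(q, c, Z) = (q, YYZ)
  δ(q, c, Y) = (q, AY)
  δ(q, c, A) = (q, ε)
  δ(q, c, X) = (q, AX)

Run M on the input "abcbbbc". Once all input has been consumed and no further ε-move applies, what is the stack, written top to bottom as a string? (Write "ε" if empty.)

Z

(p, abcbbbc, Z)
  read a, top Z: go to p, push Z → (p, bcbbbc, Z)
  read b, top Z: go to p, push Z → (p, cbbbc, Z)
  read c, top Z: go to p, push XZ → (p, bbbc, XZ)
  read b, top X: go to q, push YA → (q, bbc, YAZ)
  read b, top Y: go to p, push A → (p, bc, AAZ)
  read b, top A: go to q, push ε → (q, c, AZ)
  read c, top A: go to q, push ε → (q, ε, Z)
All input consumed in state q with stack Z.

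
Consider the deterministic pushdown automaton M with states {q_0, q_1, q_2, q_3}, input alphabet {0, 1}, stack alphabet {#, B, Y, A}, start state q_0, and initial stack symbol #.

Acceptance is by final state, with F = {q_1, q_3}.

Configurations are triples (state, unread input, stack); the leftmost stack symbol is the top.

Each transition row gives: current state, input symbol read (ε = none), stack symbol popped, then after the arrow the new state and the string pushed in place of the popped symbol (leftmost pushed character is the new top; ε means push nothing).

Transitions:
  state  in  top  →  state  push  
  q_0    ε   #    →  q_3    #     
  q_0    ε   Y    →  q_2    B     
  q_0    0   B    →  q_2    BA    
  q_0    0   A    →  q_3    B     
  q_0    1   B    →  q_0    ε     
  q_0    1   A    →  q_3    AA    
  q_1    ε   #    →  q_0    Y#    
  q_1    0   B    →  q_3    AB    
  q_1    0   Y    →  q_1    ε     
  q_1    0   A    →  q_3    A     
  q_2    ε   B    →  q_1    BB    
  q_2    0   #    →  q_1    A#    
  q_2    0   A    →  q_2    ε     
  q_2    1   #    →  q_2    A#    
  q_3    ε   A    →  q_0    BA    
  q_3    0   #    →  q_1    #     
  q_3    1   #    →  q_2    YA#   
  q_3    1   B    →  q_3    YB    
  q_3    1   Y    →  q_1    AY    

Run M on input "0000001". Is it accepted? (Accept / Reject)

Reject

(q_0, 0000001, #)
  ε-move, top #: go to q_3, push # → (q_3, 0000001, #)
  read 0, top #: go to q_1, push # → (q_1, 000001, #)
  ε-move, top #: go to q_0, push Y# → (q_0, 000001, Y#)
  ε-move, top Y: go to q_2, push B → (q_2, 000001, B#)
  ε-move, top B: go to q_1, push BB → (q_1, 000001, BB#)
  read 0, top B: go to q_3, push AB → (q_3, 00001, ABB#)
  ε-move, top A: go to q_0, push BA → (q_0, 00001, BABB#)
  read 0, top B: go to q_2, push BA → (q_2, 0001, BAABB#)
  ε-move, top B: go to q_1, push BB → (q_1, 0001, BBAABB#)
  read 0, top B: go to q_3, push AB → (q_3, 001, ABBAABB#)
  ε-move, top A: go to q_0, push BA → (q_0, 001, BABBAABB#)
  read 0, top B: go to q_2, push BA → (q_2, 01, BAABBAABB#)
  ε-move, top B: go to q_1, push BB → (q_1, 01, BBAABBAABB#)
  read 0, top B: go to q_3, push AB → (q_3, 1, ABBAABBAABB#)
  ε-move, top A: go to q_0, push BA → (q_0, 1, BABBAABBAABB#)
  read 1, top B: go to q_0, push ε → (q_0, ε, ABBAABBAABB#)
All input consumed; state q_0 ∉ F and no further ε-move applies.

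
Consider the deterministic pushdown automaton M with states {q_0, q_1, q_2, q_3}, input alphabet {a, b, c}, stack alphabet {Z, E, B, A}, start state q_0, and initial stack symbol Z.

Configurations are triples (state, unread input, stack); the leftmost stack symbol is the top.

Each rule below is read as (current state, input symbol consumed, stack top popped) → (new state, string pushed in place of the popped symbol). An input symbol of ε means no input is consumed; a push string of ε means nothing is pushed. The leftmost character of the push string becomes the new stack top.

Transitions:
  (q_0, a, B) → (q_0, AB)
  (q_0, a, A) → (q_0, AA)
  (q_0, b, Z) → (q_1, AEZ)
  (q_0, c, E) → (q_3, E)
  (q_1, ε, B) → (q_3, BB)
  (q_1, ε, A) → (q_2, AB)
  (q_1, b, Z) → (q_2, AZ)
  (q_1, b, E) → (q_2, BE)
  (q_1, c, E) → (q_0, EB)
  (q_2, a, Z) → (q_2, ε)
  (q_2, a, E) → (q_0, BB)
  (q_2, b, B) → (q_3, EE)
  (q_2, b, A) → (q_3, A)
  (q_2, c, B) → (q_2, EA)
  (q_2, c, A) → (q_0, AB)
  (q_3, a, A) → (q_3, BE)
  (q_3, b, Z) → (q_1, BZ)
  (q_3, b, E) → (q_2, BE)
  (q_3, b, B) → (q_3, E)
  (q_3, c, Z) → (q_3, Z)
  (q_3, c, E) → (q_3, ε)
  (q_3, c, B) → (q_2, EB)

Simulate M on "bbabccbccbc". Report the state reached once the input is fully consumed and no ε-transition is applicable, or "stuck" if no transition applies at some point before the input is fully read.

(q_0, bbabccbccbc, Z) ⊢ (q_1, babccbccbc, AEZ) ⊢ (q_2, babccbccbc, ABEZ) ⊢ (q_3, abccbccbc, ABEZ) ⊢ (q_3, bccbccbc, BEBEZ) ⊢ (q_3, ccbccbc, EEBEZ) ⊢ (q_3, cbccbc, EBEZ) ⊢ (q_3, bccbc, BEZ) ⊢ (q_3, ccbc, EEZ) ⊢ (q_3, cbc, EZ) ⊢ (q_3, bc, Z) ⊢ (q_1, c, BZ) ⊢ (q_3, c, BBZ) ⊢ (q_2, ε, EBBZ)
All input consumed; M is in state q_2.

q_2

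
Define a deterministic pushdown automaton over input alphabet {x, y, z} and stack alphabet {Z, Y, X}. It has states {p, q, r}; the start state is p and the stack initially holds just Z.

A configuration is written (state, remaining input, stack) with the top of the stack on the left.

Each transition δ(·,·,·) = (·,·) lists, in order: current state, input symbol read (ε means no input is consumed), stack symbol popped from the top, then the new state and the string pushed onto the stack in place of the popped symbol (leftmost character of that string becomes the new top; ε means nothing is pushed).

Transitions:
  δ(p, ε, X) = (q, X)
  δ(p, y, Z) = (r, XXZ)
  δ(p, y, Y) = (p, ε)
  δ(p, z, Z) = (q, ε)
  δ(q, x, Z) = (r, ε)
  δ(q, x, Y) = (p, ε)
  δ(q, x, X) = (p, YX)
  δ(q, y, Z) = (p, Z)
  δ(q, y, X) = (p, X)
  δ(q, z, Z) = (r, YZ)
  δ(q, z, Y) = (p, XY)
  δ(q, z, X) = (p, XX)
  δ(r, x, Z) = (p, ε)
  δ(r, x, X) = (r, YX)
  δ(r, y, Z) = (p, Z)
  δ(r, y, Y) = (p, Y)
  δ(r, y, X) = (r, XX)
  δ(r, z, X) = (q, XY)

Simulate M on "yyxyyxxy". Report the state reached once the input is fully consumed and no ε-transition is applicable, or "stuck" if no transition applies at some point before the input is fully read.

(p, yyxyyxxy, Z) ⊢ (r, yxyyxxy, XXZ) ⊢ (r, xyyxxy, XXXZ) ⊢ (r, yyxxy, YXXXZ) ⊢ (p, yxxy, YXXXZ) ⊢ (p, xxy, XXXZ) ⊢ (q, xxy, XXXZ) ⊢ (p, xy, YXXXZ)
No transition for (p, x, top Y); M blocks with input xy remaining.

stuck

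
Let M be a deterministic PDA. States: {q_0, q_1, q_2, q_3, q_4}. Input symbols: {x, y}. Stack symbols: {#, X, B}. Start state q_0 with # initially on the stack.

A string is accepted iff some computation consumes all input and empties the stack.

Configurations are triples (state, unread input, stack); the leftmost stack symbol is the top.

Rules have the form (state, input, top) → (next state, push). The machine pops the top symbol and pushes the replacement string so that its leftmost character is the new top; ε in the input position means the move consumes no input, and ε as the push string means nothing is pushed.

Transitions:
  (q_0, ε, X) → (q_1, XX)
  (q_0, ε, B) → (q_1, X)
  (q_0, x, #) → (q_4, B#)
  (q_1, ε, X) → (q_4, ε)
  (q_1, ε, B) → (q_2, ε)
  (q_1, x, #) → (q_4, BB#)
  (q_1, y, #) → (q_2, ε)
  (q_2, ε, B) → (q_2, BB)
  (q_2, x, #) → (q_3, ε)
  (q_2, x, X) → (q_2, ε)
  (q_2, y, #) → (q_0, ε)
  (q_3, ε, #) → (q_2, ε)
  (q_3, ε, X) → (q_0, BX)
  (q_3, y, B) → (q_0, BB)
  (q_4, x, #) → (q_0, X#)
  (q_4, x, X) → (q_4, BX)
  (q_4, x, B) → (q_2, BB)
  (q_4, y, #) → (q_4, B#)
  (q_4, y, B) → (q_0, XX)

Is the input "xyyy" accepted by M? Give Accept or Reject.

(q_0, xyyy, #) ⊢ (q_4, yyy, B#) ⊢ (q_0, yy, XX#) ⊢ (q_1, yy, XXX#) ⊢ (q_4, yy, XX#)
No transition applies at (q_4, yy, XX#); input not fully consumed.

Reject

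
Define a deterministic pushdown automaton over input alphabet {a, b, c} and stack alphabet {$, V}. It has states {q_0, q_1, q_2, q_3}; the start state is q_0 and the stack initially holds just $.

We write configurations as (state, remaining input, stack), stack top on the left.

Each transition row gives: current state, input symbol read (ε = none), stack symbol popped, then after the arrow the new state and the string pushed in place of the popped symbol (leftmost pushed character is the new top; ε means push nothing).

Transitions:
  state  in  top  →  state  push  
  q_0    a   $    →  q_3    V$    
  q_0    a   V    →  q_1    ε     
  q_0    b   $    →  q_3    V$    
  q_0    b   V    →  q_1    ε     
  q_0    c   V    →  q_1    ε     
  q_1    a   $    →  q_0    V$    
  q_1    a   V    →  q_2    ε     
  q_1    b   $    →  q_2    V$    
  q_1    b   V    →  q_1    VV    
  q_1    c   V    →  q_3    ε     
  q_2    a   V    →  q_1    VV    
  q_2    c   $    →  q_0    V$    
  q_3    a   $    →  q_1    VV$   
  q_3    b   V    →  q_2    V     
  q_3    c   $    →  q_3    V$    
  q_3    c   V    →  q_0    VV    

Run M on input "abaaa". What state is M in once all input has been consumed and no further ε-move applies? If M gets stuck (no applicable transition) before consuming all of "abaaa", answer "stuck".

(q_0, abaaa, $) ⊢ (q_3, baaa, V$) ⊢ (q_2, aaa, V$) ⊢ (q_1, aa, VV$) ⊢ (q_2, a, V$) ⊢ (q_1, ε, VV$)
All input consumed; M is in state q_1.

q_1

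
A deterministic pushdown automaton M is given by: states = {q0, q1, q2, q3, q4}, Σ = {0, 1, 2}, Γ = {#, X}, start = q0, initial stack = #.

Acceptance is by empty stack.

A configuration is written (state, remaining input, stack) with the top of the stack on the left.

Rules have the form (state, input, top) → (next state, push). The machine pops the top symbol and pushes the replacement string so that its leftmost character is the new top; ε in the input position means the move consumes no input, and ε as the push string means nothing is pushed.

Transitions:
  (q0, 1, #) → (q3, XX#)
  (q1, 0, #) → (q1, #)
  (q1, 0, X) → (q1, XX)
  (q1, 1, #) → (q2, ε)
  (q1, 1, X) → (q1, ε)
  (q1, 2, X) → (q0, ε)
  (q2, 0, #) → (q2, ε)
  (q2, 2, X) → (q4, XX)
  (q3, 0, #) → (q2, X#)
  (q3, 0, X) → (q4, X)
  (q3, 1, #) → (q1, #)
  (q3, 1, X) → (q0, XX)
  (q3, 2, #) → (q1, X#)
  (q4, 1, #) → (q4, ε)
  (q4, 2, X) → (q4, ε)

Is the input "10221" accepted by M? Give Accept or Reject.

Accept

(q0, 10221, #)
  read 1, top #: go to q3, push XX# → (q3, 0221, XX#)
  read 0, top X: go to q4, push X → (q4, 221, XX#)
  read 2, top X: go to q4, push ε → (q4, 21, X#)
  read 2, top X: go to q4, push ε → (q4, 1, #)
  read 1, top #: go to q4, push ε → (q4, ε, ε)
All input consumed and the stack is empty.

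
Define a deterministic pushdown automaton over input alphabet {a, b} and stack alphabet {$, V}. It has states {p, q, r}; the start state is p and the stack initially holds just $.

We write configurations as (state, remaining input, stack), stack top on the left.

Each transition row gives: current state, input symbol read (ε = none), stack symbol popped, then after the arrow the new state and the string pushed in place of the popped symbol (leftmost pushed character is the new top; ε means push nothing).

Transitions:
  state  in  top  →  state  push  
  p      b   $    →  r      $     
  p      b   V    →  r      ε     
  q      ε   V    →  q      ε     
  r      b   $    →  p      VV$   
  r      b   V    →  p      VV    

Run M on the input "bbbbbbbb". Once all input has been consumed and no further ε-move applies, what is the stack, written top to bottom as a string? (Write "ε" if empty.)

VV$

(p, bbbbbbbb, $)
  read b, top $: go to r, push $ → (r, bbbbbbb, $)
  read b, top $: go to p, push VV$ → (p, bbbbbb, VV$)
  read b, top V: go to r, push ε → (r, bbbbb, V$)
  read b, top V: go to p, push VV → (p, bbbb, VV$)
  read b, top V: go to r, push ε → (r, bbb, V$)
  read b, top V: go to p, push VV → (p, bb, VV$)
  read b, top V: go to r, push ε → (r, b, V$)
  read b, top V: go to p, push VV → (p, ε, VV$)
All input consumed in state p with stack VV$.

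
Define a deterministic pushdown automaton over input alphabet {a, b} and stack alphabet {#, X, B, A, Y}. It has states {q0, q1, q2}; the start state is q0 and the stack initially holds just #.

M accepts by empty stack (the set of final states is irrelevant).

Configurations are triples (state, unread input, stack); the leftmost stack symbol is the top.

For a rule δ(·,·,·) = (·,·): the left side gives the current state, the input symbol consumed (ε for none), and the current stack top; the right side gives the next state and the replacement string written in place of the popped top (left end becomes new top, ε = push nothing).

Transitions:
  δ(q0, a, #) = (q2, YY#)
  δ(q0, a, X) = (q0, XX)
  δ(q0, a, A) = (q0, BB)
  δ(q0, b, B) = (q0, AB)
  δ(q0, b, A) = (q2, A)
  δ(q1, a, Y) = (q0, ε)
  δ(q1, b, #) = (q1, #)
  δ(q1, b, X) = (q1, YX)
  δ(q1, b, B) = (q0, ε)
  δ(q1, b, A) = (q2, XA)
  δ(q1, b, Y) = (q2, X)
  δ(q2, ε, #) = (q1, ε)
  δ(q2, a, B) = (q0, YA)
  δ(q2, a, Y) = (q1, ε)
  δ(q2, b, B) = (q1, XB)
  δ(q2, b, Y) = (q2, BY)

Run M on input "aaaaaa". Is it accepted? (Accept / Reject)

(q0, aaaaaa, #) ⊢ (q2, aaaaa, YY#) ⊢ (q1, aaaa, Y#) ⊢ (q0, aaa, #) ⊢ (q2, aa, YY#) ⊢ (q1, a, Y#) ⊢ (q0, ε, #)
All input consumed; stack is #, not empty, and no further ε-move applies.

Reject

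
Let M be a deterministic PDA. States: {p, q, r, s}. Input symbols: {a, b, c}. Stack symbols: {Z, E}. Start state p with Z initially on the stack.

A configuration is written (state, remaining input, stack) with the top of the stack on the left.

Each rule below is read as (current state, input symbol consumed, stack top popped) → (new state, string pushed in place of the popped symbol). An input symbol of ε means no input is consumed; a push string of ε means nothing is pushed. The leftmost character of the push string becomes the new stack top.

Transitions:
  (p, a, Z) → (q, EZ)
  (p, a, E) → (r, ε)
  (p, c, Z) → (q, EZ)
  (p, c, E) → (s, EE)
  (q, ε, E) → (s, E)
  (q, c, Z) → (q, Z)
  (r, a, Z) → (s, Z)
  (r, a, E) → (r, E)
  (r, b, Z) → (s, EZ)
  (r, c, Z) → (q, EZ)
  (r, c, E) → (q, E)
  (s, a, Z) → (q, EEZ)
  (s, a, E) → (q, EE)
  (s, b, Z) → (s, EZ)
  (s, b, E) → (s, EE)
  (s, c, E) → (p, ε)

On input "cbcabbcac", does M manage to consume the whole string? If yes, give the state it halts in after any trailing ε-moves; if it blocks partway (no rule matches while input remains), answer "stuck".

(p, cbcabbcac, Z)
  read c, top Z: go to q, push EZ → (q, bcabbcac, EZ)
  ε-move, top E: go to s, push E → (s, bcabbcac, EZ)
  read b, top E: go to s, push EE → (s, cabbcac, EEZ)
  read c, top E: go to p, push ε → (p, abbcac, EZ)
  read a, top E: go to r, push ε → (r, bbcac, Z)
  read b, top Z: go to s, push EZ → (s, bcac, EZ)
  read b, top E: go to s, push EE → (s, cac, EEZ)
  read c, top E: go to p, push ε → (p, ac, EZ)
  read a, top E: go to r, push ε → (r, c, Z)
  read c, top Z: go to q, push EZ → (q, ε, EZ)
  ε-move, top E: go to s, push E → (s, ε, EZ)
All input consumed; M is in state s.

s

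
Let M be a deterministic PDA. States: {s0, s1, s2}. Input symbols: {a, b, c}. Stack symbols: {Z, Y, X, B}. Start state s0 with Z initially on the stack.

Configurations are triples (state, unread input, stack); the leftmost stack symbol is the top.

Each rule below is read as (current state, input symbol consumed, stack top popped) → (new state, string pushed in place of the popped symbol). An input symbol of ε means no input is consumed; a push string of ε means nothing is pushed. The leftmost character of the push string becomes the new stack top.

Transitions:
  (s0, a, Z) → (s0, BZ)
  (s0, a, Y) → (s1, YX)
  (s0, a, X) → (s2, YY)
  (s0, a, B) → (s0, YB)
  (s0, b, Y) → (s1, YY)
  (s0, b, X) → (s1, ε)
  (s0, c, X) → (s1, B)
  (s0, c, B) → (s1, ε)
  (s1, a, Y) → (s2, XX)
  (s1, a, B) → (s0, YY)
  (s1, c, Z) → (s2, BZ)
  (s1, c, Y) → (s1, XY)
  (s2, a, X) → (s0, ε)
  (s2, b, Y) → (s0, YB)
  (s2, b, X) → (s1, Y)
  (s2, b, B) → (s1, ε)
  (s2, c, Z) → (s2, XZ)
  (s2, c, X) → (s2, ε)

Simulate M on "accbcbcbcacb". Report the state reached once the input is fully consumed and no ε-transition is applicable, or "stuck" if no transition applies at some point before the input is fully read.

(s0, accbcbcbcacb, Z)
  read a, top Z: go to s0, push BZ → (s0, ccbcbcbcacb, BZ)
  read c, top B: go to s1, push ε → (s1, cbcbcbcacb, Z)
  read c, top Z: go to s2, push BZ → (s2, bcbcbcacb, BZ)
  read b, top B: go to s1, push ε → (s1, cbcbcacb, Z)
  read c, top Z: go to s2, push BZ → (s2, bcbcacb, BZ)
  read b, top B: go to s1, push ε → (s1, cbcacb, Z)
  read c, top Z: go to s2, push BZ → (s2, bcacb, BZ)
  read b, top B: go to s1, push ε → (s1, cacb, Z)
  read c, top Z: go to s2, push BZ → (s2, acb, BZ)
No transition for (s2, a, top B); M blocks with input acb remaining.

stuck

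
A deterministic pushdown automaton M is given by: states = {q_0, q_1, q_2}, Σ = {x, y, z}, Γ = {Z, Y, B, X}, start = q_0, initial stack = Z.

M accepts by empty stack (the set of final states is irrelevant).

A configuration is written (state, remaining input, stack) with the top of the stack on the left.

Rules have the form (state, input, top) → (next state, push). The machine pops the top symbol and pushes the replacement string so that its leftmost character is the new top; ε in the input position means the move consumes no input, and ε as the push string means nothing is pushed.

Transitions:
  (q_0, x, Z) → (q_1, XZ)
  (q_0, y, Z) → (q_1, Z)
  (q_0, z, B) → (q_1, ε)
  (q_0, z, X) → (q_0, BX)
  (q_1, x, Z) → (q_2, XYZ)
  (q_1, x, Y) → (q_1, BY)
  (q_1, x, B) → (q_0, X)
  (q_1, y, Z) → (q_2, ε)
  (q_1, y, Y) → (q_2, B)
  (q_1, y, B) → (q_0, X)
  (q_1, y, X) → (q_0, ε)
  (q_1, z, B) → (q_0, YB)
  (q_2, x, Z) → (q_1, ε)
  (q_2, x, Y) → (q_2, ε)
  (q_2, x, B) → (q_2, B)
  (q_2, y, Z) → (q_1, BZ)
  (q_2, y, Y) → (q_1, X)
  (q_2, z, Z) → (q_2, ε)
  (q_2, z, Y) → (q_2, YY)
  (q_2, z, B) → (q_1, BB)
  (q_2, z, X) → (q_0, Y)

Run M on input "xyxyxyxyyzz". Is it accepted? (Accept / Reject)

Reject

(q_0, xyxyxyxyyzz, Z) ⊢ (q_1, yxyxyxyyzz, XZ) ⊢ (q_0, xyxyxyyzz, Z) ⊢ (q_1, yxyxyyzz, XZ) ⊢ (q_0, xyxyyzz, Z) ⊢ (q_1, yxyyzz, XZ) ⊢ (q_0, xyyzz, Z) ⊢ (q_1, yyzz, XZ) ⊢ (q_0, yzz, Z) ⊢ (q_1, zz, Z)
No transition applies at (q_1, zz, Z); input not fully consumed.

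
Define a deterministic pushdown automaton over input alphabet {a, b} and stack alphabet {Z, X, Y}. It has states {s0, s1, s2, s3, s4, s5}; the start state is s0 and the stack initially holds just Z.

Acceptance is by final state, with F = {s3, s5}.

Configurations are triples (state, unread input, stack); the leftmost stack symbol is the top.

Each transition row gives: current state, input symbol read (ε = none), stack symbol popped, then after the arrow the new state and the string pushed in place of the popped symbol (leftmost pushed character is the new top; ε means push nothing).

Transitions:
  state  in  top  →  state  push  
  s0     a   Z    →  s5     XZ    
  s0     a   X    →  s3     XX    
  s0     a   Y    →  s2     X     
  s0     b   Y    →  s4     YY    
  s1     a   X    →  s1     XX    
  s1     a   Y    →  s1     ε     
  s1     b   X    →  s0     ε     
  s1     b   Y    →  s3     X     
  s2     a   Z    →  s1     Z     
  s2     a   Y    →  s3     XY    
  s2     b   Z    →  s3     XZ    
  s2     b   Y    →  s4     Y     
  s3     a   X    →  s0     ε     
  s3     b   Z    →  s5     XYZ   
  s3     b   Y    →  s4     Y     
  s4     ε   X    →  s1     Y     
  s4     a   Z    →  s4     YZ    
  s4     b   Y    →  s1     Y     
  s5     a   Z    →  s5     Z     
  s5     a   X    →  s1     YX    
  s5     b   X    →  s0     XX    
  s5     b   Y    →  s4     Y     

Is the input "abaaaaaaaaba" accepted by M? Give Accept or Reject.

Reject

(s0, abaaaaaaaaba, Z)
  read a, top Z: go to s5, push XZ → (s5, baaaaaaaaba, XZ)
  read b, top X: go to s0, push XX → (s0, aaaaaaaaba, XXZ)
  read a, top X: go to s3, push XX → (s3, aaaaaaaba, XXXZ)
  read a, top X: go to s0, push ε → (s0, aaaaaaba, XXZ)
  read a, top X: go to s3, push XX → (s3, aaaaaba, XXXZ)
  read a, top X: go to s0, push ε → (s0, aaaaba, XXZ)
  read a, top X: go to s3, push XX → (s3, aaaba, XXXZ)
  read a, top X: go to s0, push ε → (s0, aaba, XXZ)
  read a, top X: go to s3, push XX → (s3, aba, XXXZ)
  read a, top X: go to s0, push ε → (s0, ba, XXZ)
No transition applies at (s0, ba, XXZ); input not fully consumed.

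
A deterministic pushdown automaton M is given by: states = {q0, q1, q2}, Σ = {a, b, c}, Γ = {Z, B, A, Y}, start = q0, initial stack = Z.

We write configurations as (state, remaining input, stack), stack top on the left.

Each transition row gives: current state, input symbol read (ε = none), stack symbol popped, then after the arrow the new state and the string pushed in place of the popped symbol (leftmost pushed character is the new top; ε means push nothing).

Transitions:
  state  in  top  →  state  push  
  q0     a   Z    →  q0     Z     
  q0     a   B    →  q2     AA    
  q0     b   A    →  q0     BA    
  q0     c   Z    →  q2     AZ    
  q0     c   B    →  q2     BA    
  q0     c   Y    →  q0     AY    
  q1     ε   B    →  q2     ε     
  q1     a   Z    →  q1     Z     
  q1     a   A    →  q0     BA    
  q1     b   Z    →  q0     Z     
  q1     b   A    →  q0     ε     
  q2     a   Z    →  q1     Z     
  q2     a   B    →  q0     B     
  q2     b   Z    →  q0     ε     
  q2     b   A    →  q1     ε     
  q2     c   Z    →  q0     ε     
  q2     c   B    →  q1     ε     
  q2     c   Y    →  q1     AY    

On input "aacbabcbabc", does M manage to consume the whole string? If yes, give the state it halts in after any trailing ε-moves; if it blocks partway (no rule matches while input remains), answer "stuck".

q2

(q0, aacbabcbabc, Z)
  read a, top Z: go to q0, push Z → (q0, acbabcbabc, Z)
  read a, top Z: go to q0, push Z → (q0, cbabcbabc, Z)
  read c, top Z: go to q2, push AZ → (q2, babcbabc, AZ)
  read b, top A: go to q1, push ε → (q1, abcbabc, Z)
  read a, top Z: go to q1, push Z → (q1, bcbabc, Z)
  read b, top Z: go to q0, push Z → (q0, cbabc, Z)
  read c, top Z: go to q2, push AZ → (q2, babc, AZ)
  read b, top A: go to q1, push ε → (q1, abc, Z)
  read a, top Z: go to q1, push Z → (q1, bc, Z)
  read b, top Z: go to q0, push Z → (q0, c, Z)
  read c, top Z: go to q2, push AZ → (q2, ε, AZ)
All input consumed; M is in state q2.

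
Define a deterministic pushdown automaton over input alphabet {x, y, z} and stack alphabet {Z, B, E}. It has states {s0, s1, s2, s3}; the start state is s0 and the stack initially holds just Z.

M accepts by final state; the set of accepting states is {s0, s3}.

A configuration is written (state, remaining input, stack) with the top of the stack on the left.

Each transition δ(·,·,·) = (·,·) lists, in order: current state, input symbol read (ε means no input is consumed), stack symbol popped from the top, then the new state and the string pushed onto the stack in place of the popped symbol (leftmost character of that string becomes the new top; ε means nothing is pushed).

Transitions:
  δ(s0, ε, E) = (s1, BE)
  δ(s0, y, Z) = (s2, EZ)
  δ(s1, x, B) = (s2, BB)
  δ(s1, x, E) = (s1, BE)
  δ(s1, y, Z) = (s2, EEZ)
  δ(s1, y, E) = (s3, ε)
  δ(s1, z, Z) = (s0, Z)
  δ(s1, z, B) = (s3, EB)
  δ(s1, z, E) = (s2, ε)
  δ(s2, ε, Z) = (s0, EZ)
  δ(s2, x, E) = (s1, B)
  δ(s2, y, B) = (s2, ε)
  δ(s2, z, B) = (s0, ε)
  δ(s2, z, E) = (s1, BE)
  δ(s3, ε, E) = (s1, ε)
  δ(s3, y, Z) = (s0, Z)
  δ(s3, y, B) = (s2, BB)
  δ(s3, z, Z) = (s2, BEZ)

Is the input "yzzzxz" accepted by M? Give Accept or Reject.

Accept

(s0, yzzzxz, Z)
  read y, top Z: go to s2, push EZ → (s2, zzzxz, EZ)
  read z, top E: go to s1, push BE → (s1, zzxz, BEZ)
  read z, top B: go to s3, push EB → (s3, zxz, EBEZ)
  ε-move, top E: go to s1, push ε → (s1, zxz, BEZ)
  read z, top B: go to s3, push EB → (s3, xz, EBEZ)
  ε-move, top E: go to s1, push ε → (s1, xz, BEZ)
  read x, top B: go to s2, push BB → (s2, z, BBEZ)
  read z, top B: go to s0, push ε → (s0, ε, BEZ)
All input consumed; state s0 ∈ F.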